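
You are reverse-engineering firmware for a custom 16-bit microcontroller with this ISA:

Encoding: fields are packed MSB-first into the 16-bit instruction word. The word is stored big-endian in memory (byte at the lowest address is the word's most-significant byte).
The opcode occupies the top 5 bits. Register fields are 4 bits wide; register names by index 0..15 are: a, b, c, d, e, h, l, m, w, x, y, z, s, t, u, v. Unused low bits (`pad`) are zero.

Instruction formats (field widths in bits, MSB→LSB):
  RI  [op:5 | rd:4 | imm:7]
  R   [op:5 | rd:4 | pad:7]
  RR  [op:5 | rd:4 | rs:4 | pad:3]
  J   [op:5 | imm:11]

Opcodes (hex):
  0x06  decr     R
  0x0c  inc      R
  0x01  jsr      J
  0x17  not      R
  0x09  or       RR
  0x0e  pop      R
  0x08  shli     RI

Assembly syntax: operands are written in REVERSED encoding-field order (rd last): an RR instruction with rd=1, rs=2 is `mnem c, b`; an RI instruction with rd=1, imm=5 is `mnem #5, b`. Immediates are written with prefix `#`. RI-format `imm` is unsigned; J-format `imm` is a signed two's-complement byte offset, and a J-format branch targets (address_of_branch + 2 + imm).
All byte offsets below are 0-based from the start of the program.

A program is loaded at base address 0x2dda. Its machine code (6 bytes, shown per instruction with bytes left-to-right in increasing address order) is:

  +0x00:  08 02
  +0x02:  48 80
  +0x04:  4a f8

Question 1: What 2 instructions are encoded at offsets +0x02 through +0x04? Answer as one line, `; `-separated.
@+02  big-endian(48 80) = 0x4880
  top 5b → 0x9 → or [RR]
  rd: (w>>7)&0xf=0x1 → b
  rs: (w>>3)&0xf=0x0 → a
@+04  big-endian(4a f8) = 0x4af8
  top 5b → 0x9 → or [RR]
  rd: (w>>7)&0xf=0x5 → h
  rs: (w>>3)&0xf=0xf → v

or a, b; or v, h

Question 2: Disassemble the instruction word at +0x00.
+0x00: 08 02 ⇒ word 0x0802 (big)
  op=0x0802>>11=0x1 ⇒ jsr (J)
  [10:0] imm=2 = #2

jsr #2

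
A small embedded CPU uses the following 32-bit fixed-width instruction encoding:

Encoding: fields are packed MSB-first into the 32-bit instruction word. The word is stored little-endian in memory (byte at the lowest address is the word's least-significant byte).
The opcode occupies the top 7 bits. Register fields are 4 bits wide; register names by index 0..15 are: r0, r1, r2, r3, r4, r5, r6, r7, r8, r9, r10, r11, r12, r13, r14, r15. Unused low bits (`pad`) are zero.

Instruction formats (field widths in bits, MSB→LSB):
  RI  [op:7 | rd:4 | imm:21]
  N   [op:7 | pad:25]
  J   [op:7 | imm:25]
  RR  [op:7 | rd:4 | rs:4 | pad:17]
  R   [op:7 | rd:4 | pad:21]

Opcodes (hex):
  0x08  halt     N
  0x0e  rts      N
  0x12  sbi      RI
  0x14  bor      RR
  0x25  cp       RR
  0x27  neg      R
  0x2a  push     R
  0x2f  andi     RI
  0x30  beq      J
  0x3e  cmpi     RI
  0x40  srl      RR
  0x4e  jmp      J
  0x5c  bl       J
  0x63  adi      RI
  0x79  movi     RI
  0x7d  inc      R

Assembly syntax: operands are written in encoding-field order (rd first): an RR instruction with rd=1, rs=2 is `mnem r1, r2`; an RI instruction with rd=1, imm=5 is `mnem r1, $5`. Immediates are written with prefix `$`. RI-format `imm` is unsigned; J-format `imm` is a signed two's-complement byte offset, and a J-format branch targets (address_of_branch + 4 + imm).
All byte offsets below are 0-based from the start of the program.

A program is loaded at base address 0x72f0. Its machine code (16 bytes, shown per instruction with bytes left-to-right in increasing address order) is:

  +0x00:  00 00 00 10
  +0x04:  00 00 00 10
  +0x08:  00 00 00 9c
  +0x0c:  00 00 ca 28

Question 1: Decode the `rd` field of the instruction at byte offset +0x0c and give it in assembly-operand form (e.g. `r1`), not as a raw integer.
+0x0c: 00 00 ca 28 ⇒ word 0x28ca0000 (little)
  top 7b → 0x14 → bor [RR]
  rd: (w>>21)&0xf=0x6 → r6
  rs: (w>>17)&0xf=0x5 → r5

r6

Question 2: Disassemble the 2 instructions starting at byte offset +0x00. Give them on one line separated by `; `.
+0x00: 00 00 00 10 ⇒ word 0x10000000 (little)
  opcode bits[31:25]=0x8: halt/N
+0x04: 00 00 00 10 ⇒ word 0x10000000 (little)
  opcode bits[31:25]=0x8: halt/N

halt; halt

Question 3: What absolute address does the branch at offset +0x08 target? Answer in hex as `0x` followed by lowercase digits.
off 0x08: read 00 00 00 9c as little → 0x9c000000
  op=0x9c000000>>25=0x4e ⇒ jmp (J)
  imm: (w>>0)&0x1ffffff=0x0 → $0
  target = base 0x72f0 + off 0x08 + 4 + imm 0 = 0x72fc

0x72fc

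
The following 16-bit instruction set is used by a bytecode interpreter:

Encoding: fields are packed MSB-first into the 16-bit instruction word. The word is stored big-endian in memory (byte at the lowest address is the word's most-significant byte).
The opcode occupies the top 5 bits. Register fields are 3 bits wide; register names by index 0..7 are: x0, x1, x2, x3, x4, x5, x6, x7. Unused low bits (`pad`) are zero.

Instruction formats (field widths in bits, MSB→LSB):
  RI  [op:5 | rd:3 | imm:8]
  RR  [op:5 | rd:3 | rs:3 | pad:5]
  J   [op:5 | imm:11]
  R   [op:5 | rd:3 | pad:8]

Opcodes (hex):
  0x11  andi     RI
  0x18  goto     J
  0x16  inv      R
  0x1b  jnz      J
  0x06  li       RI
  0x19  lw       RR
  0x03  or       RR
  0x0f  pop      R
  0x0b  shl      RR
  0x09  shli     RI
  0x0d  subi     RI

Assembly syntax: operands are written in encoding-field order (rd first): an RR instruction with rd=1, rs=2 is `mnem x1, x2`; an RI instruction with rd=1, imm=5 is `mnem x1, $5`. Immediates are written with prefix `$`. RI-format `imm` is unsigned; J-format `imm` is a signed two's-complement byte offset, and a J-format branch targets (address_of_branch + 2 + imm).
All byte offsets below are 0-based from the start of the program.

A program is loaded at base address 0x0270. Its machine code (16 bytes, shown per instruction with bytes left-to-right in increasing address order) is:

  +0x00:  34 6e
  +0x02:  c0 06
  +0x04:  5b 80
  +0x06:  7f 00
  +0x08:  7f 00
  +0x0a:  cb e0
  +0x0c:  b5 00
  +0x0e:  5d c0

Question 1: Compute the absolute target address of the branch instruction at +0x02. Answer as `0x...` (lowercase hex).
0x027a

off 0x02: read c0 06 as big → 0xc006
  top 5b → 0x18 → goto [J]
  [10:0] imm=6 = $6
  target = base 0x0270 + off 0x02 + 2 + imm 6 = 0x027a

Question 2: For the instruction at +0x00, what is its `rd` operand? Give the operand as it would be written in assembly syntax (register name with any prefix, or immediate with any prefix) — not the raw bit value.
+0x00: 34 6e ⇒ word 0x346e (big)
  op=0x346e>>11=0x6 ⇒ li (RI)
  rd@[10:8]=0x4 ⇒ x4
  imm@[7:0]=0x6e ⇒ $110

x4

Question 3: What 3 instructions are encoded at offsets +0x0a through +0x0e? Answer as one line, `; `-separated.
lw x3, x7; inv x5; shl x5, x6

+0x0a: cb e0 ⇒ word 0xcbe0 (big)
  top 5b → 0x19 → lw [RR]
  [10:8] rd=3 = x3
  [7:5] rs=7 = x7
+0x0c: b5 00 ⇒ word 0xb500 (big)
  top 5b → 0x16 → inv [R]
  [10:8] rd=5 = x5
+0x0e: 5d c0 ⇒ word 0x5dc0 (big)
  top 5b → 0xb → shl [RR]
  [10:8] rd=5 = x5
  [7:5] rs=6 = x6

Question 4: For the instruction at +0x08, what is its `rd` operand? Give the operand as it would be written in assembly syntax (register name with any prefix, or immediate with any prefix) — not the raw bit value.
x7

+0x08: 7f 00 ⇒ word 0x7f00 (big)
  op=0x7f00>>11=0xf ⇒ pop (R)
  rd@[10:8]=0x7 ⇒ x7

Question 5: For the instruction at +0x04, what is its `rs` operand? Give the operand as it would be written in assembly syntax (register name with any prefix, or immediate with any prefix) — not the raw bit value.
[04] 5b 80 → 0x5b80
  op=0x5b80>>11=0xb ⇒ shl (RR)
  [10:8] rd=3 = x3
  [7:5] rs=4 = x4

x4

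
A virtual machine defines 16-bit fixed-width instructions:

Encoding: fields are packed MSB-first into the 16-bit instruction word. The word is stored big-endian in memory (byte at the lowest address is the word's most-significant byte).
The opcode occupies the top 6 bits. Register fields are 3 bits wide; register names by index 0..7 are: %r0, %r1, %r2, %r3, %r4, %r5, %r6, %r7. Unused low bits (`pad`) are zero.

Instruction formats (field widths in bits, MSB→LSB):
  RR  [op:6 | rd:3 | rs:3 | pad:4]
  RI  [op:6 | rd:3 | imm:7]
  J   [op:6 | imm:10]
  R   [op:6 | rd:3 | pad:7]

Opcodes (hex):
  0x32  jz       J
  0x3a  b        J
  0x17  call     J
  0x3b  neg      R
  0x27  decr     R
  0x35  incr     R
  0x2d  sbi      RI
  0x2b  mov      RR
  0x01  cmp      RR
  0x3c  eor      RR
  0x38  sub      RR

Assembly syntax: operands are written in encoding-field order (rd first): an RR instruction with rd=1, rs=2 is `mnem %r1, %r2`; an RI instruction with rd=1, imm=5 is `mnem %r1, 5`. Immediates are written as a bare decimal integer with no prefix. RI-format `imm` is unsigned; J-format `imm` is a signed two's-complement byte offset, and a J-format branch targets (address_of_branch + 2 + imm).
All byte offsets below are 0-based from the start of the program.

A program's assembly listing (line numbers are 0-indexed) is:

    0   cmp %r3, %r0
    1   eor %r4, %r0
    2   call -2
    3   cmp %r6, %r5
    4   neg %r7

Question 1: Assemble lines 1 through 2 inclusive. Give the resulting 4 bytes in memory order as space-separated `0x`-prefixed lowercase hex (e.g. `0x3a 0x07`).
line 1 (eor): pack op=0x3c:6|rd=4:3|rs=0:3|pad=0:4 = 0xf200; big→ f2 00
line 2 (call): pack op=0x17:6|imm=-2:10 = 0x5ffe; big→ 5f fe

0xf2 0x00 0x5f 0xfe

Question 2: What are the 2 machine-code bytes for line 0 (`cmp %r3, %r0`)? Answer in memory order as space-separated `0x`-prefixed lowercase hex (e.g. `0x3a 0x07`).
0x05 0x80

0. cmp fields op=0x1:6|rd=3:3|rs=0:3|pad=0:4 → word 0580h → 05 80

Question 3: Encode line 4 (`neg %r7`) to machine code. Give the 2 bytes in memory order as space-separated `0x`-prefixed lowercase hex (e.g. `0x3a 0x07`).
0xef 0x80

line 4 (neg): pack op=0x3b:6|rd=7:3|pad=0:7 = 0xef80; big→ ef 80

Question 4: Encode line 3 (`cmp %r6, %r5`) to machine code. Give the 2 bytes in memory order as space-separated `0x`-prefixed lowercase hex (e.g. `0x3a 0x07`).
0x07 0x50

line 3 (cmp): pack op=0x1:6|rd=6:3|rs=5:3|pad=0:4 = 0x0750; big→ 07 50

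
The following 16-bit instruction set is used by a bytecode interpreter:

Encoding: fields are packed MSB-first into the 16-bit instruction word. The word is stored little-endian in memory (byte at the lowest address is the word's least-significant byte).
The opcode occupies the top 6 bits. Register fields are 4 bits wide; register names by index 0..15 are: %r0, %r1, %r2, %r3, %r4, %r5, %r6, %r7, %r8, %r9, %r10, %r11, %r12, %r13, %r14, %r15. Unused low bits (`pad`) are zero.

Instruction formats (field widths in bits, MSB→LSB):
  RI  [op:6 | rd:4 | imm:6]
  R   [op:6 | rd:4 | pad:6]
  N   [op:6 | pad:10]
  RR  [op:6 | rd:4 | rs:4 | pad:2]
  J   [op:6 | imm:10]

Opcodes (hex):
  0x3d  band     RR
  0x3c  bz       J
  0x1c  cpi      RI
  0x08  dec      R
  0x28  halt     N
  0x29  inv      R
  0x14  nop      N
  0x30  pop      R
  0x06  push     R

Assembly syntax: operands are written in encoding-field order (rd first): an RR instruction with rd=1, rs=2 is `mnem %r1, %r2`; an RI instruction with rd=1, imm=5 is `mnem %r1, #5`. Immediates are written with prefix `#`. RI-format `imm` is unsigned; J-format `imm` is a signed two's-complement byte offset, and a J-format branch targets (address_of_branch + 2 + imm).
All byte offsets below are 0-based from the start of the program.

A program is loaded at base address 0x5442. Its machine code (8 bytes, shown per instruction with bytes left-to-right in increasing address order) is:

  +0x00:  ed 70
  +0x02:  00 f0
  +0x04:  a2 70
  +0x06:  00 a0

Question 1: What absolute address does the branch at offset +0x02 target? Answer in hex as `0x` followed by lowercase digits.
@+02  little-endian(00 f0) = 0xf000
  opcode bits[15:10]=0x3c: bz/J
  imm: (w>>0)&0x3ff=0x0 → #0
  target = base 0x5442 + off 0x02 + 2 + imm 0 = 0x5446

0x5446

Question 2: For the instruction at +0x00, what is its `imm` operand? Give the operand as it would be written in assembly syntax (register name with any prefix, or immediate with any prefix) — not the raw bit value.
[00] ed 70 → 0x70ed
  op=0x70ed>>10=0x1c ⇒ cpi (RI)
  rd@[9:6]=0x3 ⇒ %r3
  imm@[5:0]=0x2d ⇒ #45

#45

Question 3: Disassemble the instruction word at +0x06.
[06] 00 a0 → 0xa000
  op=0xa000>>10=0x28 ⇒ halt (N)

halt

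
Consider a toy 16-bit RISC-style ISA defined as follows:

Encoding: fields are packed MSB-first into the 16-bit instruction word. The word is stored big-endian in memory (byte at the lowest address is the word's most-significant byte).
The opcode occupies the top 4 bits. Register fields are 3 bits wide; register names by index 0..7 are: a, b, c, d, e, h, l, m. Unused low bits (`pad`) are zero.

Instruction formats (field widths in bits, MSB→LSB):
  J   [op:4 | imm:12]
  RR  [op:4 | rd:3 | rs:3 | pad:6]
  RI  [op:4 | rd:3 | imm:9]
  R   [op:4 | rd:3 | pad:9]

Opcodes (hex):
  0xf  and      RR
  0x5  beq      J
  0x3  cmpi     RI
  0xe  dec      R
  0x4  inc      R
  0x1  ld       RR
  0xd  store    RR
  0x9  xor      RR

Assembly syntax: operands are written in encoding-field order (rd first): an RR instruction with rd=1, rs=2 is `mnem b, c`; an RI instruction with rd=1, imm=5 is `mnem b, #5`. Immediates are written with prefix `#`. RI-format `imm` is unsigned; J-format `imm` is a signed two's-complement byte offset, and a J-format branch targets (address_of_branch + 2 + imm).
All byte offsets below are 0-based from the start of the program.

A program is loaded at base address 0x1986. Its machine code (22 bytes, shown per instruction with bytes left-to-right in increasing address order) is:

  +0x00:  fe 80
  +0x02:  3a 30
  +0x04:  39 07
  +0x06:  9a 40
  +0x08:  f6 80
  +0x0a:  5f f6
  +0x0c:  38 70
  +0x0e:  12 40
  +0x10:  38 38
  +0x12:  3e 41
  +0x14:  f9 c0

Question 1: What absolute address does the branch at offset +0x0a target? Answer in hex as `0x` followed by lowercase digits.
off 0x0a: read 5f f6 as big → 0x5ff6
  op=0x5ff6>>12=0x5 ⇒ beq (J)
  [11:0] imm=4086 (s12→-10) = #-10
  target = base 0x1986 + off 0x0a + 2 + imm -10 = 0x1988

0x1988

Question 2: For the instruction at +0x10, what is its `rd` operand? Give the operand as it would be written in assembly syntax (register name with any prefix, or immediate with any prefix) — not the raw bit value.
+0x10: 38 38 ⇒ word 0x3838 (big)
  top 4b → 0x3 → cmpi [RI]
  rd@[11:9]=0x4 ⇒ e
  imm@[8:0]=0x38 ⇒ #56

e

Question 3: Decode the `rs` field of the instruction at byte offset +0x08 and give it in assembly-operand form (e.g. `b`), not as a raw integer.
c

[08] f6 80 → 0xf680
  op=0xf680>>12=0xf ⇒ and (RR)
  [11:9] rd=3 = d
  [8:6] rs=2 = c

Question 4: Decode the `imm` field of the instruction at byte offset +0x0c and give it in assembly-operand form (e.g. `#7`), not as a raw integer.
#112

off 0x0c: read 38 70 as big → 0x3870
  opcode bits[15:12]=0x3: cmpi/RI
  rd@[11:9]=0x4 ⇒ e
  imm@[8:0]=0x70 ⇒ #112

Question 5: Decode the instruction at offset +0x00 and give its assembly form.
and m, c

@+00  big-endian(fe 80) = 0xfe80
  opcode bits[15:12]=0xf: and/RR
  [11:9] rd=7 = m
  [8:6] rs=2 = c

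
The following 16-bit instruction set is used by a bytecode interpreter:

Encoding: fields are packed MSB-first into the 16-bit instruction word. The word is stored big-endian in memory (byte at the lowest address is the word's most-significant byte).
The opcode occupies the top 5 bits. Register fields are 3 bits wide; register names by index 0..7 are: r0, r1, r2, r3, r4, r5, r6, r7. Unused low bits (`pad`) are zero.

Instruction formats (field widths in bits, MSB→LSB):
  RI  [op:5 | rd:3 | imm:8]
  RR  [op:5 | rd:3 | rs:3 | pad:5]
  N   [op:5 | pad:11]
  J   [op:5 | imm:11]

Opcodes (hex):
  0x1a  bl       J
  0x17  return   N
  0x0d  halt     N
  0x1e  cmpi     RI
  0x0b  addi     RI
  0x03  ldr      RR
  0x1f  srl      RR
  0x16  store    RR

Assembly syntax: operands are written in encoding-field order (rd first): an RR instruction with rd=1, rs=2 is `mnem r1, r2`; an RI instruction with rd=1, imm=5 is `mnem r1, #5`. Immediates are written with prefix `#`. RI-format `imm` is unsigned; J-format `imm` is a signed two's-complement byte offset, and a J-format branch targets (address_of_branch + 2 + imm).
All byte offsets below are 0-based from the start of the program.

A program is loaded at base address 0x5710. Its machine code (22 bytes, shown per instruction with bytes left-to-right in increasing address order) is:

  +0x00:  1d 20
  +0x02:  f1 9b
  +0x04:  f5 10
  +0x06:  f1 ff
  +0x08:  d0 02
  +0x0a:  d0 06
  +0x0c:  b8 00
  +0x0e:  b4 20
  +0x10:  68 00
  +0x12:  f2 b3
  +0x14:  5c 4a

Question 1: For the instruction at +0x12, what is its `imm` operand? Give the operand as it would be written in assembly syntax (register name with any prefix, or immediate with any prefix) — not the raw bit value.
#179

+0x12: f2 b3 ⇒ word 0xf2b3 (big)
  top 5b → 0x1e → cmpi [RI]
  rd: (w>>8)&0x7=0x2 → r2
  imm: (w>>0)&0xff=0xb3 → #179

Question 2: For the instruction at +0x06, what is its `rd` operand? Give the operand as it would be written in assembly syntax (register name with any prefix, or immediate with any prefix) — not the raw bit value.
r1

[06] f1 ff → 0xf1ff
  top 5b → 0x1e → cmpi [RI]
  rd: (w>>8)&0x7=0x1 → r1
  imm: (w>>0)&0xff=0xff → #255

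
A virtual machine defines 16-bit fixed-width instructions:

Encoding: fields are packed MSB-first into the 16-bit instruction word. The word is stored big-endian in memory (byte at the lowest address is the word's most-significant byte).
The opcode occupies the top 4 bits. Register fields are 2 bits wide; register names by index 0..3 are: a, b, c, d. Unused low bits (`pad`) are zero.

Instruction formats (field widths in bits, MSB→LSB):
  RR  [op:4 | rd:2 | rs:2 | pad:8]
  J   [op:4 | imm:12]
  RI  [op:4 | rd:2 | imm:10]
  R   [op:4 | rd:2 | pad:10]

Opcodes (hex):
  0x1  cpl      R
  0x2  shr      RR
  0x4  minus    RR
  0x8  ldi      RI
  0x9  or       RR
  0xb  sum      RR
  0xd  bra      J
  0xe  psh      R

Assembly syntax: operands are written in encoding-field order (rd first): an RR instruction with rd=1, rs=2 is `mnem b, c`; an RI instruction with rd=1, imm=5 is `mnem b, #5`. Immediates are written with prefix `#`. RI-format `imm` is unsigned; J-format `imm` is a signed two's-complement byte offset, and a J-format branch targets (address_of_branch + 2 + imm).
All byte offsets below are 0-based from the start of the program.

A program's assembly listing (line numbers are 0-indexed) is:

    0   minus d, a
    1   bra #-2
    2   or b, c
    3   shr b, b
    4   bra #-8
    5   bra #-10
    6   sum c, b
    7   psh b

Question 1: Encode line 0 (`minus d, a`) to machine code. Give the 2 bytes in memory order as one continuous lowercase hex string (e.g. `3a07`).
4c00

line 0 (minus): pack op=0x4:4|rd=3:2|rs=0:2|pad=0:8 = 0x4c00; big→ 4c 00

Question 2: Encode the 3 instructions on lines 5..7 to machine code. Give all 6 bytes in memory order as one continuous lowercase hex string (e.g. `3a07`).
5. bra fields op=0xd:4|imm=-10:12 → word dff6h → df f6
6. sum fields op=0xb:4|rd=2:2|rs=1:2|pad=0:8 → word b900h → b9 00
7. psh fields op=0xe:4|rd=1:2|pad=0:10 → word e400h → e4 00

dff6b900e400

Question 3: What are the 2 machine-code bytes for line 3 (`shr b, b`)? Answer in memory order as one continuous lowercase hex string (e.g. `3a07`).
line 3 (shr): pack op=0x2:4|rd=1:2|rs=1:2|pad=0:8 = 0x2500; big→ 25 00

2500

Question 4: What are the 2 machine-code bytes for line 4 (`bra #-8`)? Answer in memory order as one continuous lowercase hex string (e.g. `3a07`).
4. bra fields op=0xd:4|imm=-8:12 → word dff8h → df f8

dff8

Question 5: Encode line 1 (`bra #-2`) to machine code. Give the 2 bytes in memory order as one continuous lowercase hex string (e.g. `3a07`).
line 1 (bra): pack op=0xd:4|imm=-2:12 = 0xdffe; big→ df fe

dffe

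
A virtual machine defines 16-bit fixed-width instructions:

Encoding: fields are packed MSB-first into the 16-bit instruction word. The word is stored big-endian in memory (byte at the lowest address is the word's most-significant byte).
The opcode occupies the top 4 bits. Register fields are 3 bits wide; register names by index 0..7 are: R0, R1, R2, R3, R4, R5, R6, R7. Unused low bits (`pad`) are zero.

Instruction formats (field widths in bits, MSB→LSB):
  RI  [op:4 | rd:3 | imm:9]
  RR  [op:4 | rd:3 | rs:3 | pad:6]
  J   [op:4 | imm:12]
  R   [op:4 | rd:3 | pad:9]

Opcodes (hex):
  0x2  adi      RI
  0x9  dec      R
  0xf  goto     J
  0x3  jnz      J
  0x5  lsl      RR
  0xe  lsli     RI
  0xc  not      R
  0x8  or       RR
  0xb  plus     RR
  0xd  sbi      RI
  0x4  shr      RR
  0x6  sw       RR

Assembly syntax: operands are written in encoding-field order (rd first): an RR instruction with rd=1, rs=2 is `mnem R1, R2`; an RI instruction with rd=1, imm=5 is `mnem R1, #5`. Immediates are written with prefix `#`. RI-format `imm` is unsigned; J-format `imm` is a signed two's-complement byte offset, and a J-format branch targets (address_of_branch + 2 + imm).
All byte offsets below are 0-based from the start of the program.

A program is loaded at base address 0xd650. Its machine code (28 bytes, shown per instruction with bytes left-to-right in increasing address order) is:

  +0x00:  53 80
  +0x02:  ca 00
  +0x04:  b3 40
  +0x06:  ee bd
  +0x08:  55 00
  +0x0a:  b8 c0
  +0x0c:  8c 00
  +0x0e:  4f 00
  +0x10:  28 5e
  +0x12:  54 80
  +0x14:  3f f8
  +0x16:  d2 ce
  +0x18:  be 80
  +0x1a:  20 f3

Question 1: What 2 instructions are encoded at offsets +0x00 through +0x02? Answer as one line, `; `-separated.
lsl R1, R6; not R5

off 0x00: read 53 80 as big → 0x5380
  op=0x5380>>12=0x5 ⇒ lsl (RR)
  rd: (w>>9)&0x7=0x1 → R1
  rs: (w>>6)&0x7=0x6 → R6
off 0x02: read ca 00 as big → 0xca00
  op=0xca00>>12=0xc ⇒ not (R)
  rd: (w>>9)&0x7=0x5 → R5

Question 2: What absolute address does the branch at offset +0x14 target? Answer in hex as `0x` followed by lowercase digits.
@+14  big-endian(3f f8) = 0x3ff8
  top 4b → 0x3 → jnz [J]
  [11:0] imm=4088 (s12→-8) = #-8
  target = base 0xd650 + off 0x14 + 2 + imm -8 = 0xd65e

0xd65e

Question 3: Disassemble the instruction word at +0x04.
[04] b3 40 → 0xb340
  opcode bits[15:12]=0xb: plus/RR
  rd: (w>>9)&0x7=0x1 → R1
  rs: (w>>6)&0x7=0x5 → R5

plus R1, R5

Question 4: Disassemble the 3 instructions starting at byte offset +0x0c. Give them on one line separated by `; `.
off 0x0c: read 8c 00 as big → 0x8c00
  op=0x8c00>>12=0x8 ⇒ or (RR)
  [11:9] rd=6 = R6
  [8:6] rs=0 = R0
off 0x0e: read 4f 00 as big → 0x4f00
  op=0x4f00>>12=0x4 ⇒ shr (RR)
  [11:9] rd=7 = R7
  [8:6] rs=4 = R4
off 0x10: read 28 5e as big → 0x285e
  op=0x285e>>12=0x2 ⇒ adi (RI)
  [11:9] rd=4 = R4
  [8:0] imm=94 = #94

or R6, R0; shr R7, R4; adi R4, #94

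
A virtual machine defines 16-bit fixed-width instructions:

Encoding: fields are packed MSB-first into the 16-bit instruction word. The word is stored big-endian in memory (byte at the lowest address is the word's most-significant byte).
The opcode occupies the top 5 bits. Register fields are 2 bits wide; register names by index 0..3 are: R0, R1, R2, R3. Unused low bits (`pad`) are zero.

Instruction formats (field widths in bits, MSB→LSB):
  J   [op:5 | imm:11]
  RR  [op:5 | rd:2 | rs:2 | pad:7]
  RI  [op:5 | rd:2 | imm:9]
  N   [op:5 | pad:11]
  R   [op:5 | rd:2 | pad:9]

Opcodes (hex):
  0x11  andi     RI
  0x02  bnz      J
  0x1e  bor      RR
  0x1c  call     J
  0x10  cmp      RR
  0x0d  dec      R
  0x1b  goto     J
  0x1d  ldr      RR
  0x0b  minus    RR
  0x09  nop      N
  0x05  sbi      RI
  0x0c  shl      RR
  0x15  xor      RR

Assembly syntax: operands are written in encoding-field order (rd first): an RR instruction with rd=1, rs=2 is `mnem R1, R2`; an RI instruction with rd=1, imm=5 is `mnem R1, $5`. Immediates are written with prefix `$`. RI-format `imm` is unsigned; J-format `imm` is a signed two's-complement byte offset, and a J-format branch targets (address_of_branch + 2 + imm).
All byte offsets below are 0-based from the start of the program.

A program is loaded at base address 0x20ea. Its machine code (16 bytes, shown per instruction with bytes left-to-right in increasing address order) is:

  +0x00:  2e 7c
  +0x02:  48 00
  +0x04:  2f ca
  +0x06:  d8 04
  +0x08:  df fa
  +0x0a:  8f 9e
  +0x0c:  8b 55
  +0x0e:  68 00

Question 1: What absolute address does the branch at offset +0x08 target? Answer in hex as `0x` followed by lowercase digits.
@+08  big-endian(df fa) = 0xdffa
  top 5b → 0x1b → goto [J]
  [10:0] imm=2042 (s11→-6) = $-6
  target = base 0x20ea + off 0x08 + 2 + imm -6 = 0x20ee

0x20ee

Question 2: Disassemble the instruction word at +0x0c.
@+0c  big-endian(8b 55) = 0x8b55
  op=0x8b55>>11=0x11 ⇒ andi (RI)
  rd: (w>>9)&0x3=0x1 → R1
  imm: (w>>0)&0x1ff=0x155 → $341

andi R1, $341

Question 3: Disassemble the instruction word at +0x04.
sbi R3, $458

off 0x04: read 2f ca as big → 0x2fca
  top 5b → 0x5 → sbi [RI]
  rd: (w>>9)&0x3=0x3 → R3
  imm: (w>>0)&0x1ff=0x1ca → $458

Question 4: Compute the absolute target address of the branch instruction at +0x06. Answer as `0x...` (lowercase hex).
0x20f6

[06] d8 04 → 0xd804
  top 5b → 0x1b → goto [J]
  imm: (w>>0)&0x7ff=0x4 → $4
  target = base 0x20ea + off 0x06 + 2 + imm 4 = 0x20f6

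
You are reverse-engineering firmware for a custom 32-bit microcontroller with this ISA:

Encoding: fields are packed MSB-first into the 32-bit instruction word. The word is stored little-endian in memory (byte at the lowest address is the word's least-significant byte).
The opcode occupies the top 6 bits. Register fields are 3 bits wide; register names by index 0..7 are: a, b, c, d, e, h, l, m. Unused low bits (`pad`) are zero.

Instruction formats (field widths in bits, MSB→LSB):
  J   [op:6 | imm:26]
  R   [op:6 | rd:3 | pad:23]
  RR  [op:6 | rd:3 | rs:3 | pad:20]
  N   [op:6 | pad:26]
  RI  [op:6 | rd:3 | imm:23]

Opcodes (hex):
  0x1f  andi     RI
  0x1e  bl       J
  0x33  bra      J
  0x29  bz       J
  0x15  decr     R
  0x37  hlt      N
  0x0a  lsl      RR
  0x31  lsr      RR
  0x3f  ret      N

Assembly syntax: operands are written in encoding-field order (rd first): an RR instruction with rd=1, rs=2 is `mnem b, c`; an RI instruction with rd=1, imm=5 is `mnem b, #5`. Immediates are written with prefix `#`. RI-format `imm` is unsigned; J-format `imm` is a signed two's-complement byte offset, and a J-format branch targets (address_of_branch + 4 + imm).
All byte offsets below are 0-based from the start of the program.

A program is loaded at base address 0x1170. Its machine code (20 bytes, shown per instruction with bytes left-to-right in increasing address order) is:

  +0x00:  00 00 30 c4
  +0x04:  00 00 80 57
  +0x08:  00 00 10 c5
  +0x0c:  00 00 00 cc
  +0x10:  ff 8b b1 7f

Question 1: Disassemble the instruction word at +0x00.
@+00  little-endian(00 00 30 c4) = 0xc4300000
  opcode bits[31:26]=0x31: lsr/RR
  rd: (w>>23)&0x7=0x0 → a
  rs: (w>>20)&0x7=0x3 → d

lsr a, d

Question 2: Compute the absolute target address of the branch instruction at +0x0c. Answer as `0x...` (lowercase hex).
0x1180

[0c] 00 00 00 cc → 0xcc000000
  opcode bits[31:26]=0x33: bra/J
  imm@[25:0]=0x0 ⇒ #0
  target = base 0x1170 + off 0x0c + 4 + imm 0 = 0x1180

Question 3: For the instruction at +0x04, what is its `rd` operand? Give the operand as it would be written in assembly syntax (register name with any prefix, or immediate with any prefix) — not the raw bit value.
m

+0x04: 00 00 80 57 ⇒ word 0x57800000 (little)
  opcode bits[31:26]=0x15: decr/R
  rd: (w>>23)&0x7=0x7 → m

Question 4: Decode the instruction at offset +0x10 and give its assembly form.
andi m, #3247103

off 0x10: read ff 8b b1 7f as little → 0x7fb18bff
  top 6b → 0x1f → andi [RI]
  rd@[25:23]=0x7 ⇒ m
  imm@[22:0]=0x318bff ⇒ #3247103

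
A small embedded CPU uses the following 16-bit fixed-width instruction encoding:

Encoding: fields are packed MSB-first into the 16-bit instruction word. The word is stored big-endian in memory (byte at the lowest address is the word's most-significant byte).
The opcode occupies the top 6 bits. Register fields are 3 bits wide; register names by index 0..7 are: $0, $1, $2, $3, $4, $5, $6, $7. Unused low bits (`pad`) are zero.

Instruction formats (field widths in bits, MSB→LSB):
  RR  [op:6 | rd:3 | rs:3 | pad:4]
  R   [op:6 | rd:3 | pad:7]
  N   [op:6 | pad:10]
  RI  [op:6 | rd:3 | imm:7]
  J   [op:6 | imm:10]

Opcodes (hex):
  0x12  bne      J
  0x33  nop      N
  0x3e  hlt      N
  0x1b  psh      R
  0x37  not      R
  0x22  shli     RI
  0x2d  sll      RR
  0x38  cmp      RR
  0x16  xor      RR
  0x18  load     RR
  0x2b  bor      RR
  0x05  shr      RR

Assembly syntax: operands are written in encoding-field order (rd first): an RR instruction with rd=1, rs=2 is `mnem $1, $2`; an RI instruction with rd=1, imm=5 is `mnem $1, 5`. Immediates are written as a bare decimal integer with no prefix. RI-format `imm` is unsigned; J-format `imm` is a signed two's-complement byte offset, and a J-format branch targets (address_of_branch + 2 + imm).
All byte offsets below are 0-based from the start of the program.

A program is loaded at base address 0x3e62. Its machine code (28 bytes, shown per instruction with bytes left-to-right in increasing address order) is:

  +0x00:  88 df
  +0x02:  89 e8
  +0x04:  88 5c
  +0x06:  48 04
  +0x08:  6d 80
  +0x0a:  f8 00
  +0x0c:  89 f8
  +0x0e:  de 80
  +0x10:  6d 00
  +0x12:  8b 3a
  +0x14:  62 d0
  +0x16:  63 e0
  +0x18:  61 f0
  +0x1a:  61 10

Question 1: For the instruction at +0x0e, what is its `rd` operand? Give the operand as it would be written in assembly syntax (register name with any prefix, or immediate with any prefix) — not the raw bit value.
$5

[0e] de 80 → 0xde80
  op=0xde80>>10=0x37 ⇒ not (R)
  [9:7] rd=5 = $5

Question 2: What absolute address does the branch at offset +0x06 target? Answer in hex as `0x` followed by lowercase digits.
0x3e6e

off 0x06: read 48 04 as big → 0x4804
  opcode bits[15:10]=0x12: bne/J
  imm: (w>>0)&0x3ff=0x4 → 4
  target = base 0x3e62 + off 0x06 + 2 + imm 4 = 0x3e6e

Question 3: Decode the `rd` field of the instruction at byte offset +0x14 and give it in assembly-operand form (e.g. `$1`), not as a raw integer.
[14] 62 d0 → 0x62d0
  op=0x62d0>>10=0x18 ⇒ load (RR)
  rd: (w>>7)&0x7=0x5 → $5
  rs: (w>>4)&0x7=0x5 → $5

$5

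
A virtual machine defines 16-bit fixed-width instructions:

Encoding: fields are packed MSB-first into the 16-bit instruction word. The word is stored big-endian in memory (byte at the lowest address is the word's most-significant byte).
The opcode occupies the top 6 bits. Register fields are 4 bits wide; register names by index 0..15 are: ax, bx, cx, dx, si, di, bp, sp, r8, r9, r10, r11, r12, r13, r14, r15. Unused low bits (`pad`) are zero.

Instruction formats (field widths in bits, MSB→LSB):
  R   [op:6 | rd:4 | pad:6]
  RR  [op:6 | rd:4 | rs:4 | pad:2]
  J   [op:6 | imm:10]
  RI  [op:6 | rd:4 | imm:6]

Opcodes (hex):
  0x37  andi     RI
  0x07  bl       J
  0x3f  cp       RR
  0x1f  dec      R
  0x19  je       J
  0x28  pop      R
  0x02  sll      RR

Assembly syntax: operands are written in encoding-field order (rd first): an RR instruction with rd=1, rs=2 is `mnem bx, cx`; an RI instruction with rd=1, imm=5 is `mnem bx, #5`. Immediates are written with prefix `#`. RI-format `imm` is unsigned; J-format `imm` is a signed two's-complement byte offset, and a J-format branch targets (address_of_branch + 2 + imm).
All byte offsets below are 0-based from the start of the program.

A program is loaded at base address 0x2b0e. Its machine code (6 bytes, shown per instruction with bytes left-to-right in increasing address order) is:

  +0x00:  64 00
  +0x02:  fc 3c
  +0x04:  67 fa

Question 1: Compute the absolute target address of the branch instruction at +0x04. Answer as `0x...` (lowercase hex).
[04] 67 fa → 0x67fa
  op=0x67fa>>10=0x19 ⇒ je (J)
  imm@[9:0]=0x3fa (s10→-6) ⇒ #-6
  target = base 0x2b0e + off 0x04 + 2 + imm -6 = 0x2b0e

0x2b0e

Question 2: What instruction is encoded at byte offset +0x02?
cp ax, r15

@+02  big-endian(fc 3c) = 0xfc3c
  opcode bits[15:10]=0x3f: cp/RR
  rd: (w>>6)&0xf=0x0 → ax
  rs: (w>>2)&0xf=0xf → r15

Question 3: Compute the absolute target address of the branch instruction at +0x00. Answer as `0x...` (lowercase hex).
+0x00: 64 00 ⇒ word 0x6400 (big)
  top 6b → 0x19 → je [J]
  [9:0] imm=0 = #0
  target = base 0x2b0e + off 0x00 + 2 + imm 0 = 0x2b10

0x2b10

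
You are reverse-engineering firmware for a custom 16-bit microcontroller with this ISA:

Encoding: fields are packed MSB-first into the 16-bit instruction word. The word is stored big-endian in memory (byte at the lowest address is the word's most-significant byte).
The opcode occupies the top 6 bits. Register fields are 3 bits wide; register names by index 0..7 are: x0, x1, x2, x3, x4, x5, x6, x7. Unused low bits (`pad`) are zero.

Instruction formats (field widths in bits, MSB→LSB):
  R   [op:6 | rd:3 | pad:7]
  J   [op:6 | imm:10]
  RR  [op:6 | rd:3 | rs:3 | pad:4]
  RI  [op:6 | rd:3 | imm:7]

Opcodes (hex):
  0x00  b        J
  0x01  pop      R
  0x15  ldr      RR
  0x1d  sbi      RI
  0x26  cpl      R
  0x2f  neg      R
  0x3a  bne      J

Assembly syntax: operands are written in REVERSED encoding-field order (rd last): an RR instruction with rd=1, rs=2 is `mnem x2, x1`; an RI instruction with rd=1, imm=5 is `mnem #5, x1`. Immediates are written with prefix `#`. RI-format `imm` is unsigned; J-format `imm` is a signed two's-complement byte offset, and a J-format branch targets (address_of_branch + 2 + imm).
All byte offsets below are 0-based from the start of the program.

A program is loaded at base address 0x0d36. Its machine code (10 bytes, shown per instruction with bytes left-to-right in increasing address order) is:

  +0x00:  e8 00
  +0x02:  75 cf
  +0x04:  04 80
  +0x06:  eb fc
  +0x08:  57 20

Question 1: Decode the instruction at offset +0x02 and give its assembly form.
[02] 75 cf → 0x75cf
  opcode bits[15:10]=0x1d: sbi/RI
  rd@[9:7]=0x3 ⇒ x3
  imm@[6:0]=0x4f ⇒ #79

sbi #79, x3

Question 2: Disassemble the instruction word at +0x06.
@+06  big-endian(eb fc) = 0xebfc
  opcode bits[15:10]=0x3a: bne/J
  [9:0] imm=1020 (s10→-4) = #-4

bne #-4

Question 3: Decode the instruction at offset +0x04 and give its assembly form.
+0x04: 04 80 ⇒ word 0x0480 (big)
  top 6b → 0x1 → pop [R]
  [9:7] rd=1 = x1

pop x1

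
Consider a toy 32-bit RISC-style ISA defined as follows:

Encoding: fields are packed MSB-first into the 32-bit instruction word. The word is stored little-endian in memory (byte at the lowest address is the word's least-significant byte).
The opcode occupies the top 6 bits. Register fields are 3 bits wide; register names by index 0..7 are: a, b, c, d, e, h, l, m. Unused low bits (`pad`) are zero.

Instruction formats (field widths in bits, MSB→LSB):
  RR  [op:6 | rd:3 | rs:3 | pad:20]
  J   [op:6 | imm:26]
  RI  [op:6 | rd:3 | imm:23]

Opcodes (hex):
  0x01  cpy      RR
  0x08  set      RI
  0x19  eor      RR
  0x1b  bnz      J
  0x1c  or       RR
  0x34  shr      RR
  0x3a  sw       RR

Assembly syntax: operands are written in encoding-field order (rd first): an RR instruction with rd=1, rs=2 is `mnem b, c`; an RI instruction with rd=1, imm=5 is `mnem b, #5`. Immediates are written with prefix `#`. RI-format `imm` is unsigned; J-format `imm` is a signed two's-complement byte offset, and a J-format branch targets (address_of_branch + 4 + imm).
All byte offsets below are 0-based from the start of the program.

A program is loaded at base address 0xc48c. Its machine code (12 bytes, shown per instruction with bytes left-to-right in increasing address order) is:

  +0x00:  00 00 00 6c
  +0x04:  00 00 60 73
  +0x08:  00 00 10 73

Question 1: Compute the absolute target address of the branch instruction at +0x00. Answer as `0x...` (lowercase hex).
[00] 00 00 00 6c → 0x6c000000
  opcode bits[31:26]=0x1b: bnz/J
  imm: (w>>0)&0x3ffffff=0x0 → #0
  target = base 0xc48c + off 0x00 + 4 + imm 0 = 0xc490

0xc490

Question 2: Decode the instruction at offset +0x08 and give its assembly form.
[08] 00 00 10 73 → 0x73100000
  op=0x73100000>>26=0x1c ⇒ or (RR)
  [25:23] rd=6 = l
  [22:20] rs=1 = b

or l, b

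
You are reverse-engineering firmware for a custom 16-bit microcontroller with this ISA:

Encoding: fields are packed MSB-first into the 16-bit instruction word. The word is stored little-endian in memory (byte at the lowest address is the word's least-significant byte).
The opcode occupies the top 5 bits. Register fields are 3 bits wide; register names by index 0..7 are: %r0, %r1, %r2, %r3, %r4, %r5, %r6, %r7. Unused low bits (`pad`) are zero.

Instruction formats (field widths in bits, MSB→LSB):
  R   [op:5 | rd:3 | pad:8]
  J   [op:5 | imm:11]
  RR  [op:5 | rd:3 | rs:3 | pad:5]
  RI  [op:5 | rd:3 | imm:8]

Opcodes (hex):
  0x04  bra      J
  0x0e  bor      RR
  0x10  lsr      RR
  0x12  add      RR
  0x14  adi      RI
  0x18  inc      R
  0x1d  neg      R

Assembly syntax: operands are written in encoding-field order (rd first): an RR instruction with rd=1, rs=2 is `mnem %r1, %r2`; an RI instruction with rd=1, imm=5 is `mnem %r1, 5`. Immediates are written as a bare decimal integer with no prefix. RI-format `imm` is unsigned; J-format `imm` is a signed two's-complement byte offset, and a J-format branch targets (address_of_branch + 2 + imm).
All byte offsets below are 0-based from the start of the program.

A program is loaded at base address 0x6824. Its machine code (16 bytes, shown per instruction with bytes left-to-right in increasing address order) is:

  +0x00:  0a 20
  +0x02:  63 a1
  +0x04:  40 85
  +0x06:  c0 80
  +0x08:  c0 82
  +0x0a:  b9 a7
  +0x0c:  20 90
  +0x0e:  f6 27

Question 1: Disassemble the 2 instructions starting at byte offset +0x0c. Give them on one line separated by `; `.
add %r0, %r1; bra -10

@+0c  little-endian(20 90) = 0x9020
  opcode bits[15:11]=0x12: add/RR
  rd@[10:8]=0x0 ⇒ %r0
  rs@[7:5]=0x1 ⇒ %r1
@+0e  little-endian(f6 27) = 0x27f6
  opcode bits[15:11]=0x4: bra/J
  imm@[10:0]=0x7f6 (s11→-10) ⇒ -10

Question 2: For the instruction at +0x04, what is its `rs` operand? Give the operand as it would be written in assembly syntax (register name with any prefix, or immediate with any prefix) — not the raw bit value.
+0x04: 40 85 ⇒ word 0x8540 (little)
  op=0x8540>>11=0x10 ⇒ lsr (RR)
  rd@[10:8]=0x5 ⇒ %r5
  rs@[7:5]=0x2 ⇒ %r2

%r2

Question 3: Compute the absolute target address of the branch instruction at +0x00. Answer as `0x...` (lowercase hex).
0x6830

off 0x00: read 0a 20 as little → 0x200a
  opcode bits[15:11]=0x4: bra/J
  imm: (w>>0)&0x7ff=0xa → 10
  target = base 0x6824 + off 0x00 + 2 + imm 10 = 0x6830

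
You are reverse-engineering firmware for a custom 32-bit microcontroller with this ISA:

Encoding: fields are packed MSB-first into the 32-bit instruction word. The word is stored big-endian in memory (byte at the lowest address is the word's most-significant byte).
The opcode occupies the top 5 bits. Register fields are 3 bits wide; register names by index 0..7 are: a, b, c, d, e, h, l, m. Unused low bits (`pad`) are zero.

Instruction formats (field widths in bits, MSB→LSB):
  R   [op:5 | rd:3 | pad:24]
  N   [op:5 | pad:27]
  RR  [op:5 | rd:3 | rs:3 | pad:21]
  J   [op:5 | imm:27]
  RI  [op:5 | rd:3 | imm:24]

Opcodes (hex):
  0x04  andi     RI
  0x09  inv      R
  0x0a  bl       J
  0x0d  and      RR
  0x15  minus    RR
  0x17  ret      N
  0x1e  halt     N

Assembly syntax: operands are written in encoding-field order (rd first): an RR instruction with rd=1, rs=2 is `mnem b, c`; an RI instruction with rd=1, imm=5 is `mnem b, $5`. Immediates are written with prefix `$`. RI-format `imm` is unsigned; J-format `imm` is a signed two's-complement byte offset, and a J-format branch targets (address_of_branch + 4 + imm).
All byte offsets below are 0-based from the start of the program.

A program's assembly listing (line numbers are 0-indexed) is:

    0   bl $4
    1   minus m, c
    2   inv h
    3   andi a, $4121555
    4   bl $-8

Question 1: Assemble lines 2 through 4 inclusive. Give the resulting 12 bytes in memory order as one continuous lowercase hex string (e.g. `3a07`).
L2: inv op=0x9:5|rd=5:3|pad=0:24 ⇒ 0x4d000000 ⇒ big 4d 00 00 00
L3: andi op=0x4:5|rd=0:3|imm=4121555:24 ⇒ 0x203ee3d3 ⇒ big 20 3e e3 d3
L4: bl op=0xa:5|imm=-8:27 ⇒ 0x57fffff8 ⇒ big 57 ff ff f8

4d000000203ee3d357fffff8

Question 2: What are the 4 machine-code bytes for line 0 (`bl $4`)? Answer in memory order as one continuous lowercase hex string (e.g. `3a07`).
50000004

L0: bl op=0xa:5|imm=4:27 ⇒ 0x50000004 ⇒ big 50 00 00 04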